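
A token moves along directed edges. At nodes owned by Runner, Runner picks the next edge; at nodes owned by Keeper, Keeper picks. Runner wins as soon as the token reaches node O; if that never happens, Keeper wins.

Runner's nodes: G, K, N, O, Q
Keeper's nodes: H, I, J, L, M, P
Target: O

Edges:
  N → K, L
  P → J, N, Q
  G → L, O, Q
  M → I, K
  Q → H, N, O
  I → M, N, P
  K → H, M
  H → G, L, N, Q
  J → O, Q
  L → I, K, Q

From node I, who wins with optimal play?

Keeper

A0 = {O}
A1: add {G, Q} — G (Runner) has G→O; Q (Runner) has Q→O.
A2: add {J} — J (Keeper): all of {O, Q} already in.
A3 = A2; e.g. H (Keeper) can still go to L. Fixed point.
I never enters the attractor, so Keeper can avoid the target forever.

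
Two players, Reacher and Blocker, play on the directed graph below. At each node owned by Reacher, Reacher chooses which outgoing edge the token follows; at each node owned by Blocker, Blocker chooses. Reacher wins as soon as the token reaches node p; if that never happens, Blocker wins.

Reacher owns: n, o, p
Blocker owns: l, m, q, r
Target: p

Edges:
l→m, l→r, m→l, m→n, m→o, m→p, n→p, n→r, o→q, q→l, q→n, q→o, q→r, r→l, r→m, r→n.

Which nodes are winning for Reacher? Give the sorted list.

n, p

A0 = {p}
A1: add {n} — n (Reacher) has n→p.
A2 = A1; e.g. l (Blocker) can still go to m. Fixed point.
Reacher's winning region = {n, p}.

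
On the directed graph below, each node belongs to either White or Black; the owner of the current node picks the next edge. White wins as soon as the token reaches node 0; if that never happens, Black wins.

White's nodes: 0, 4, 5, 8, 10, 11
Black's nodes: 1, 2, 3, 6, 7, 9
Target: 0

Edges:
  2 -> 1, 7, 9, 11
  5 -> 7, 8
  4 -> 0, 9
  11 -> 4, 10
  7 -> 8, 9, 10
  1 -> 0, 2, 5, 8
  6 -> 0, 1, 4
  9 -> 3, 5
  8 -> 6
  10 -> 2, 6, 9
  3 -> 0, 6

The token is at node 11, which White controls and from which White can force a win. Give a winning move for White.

A0 = {0}
A1: add {4} — 4 (White) has 4→0.
A2: add {11} — 11 (White) has 11→4.
A3 = A2; e.g. 1 (Black) can still go to 2. Fixed point.
From 11, successor 4 is in the attractor (rank 1); the other successor 10 is not.

4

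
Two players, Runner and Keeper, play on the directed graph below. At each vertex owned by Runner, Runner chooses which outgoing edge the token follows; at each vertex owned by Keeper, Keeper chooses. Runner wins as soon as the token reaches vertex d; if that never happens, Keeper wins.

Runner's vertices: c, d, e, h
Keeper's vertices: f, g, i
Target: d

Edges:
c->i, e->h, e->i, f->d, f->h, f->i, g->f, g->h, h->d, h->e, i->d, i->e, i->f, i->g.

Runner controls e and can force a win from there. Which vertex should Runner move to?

A0 = {d}
A1: add {h} — h (Runner) has h→d.
A2: add {e} — e (Runner) has e→h.
A3 = A2; e.g. c (Runner) has no edge into A2. Fixed point.
From e, successor h is in the attractor (rank 1); the other successor i is not.

h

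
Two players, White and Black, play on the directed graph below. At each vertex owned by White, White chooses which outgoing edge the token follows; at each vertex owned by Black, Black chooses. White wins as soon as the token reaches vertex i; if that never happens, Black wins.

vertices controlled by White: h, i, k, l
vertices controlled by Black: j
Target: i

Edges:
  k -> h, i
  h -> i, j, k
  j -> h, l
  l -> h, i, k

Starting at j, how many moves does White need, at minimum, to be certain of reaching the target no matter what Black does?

A0 = {i}
A1: add {h, k, l} — h (White) has h→i; k (White) has k→i; l (White) has l→i.
A2: add {j} — j (Black): all of {h, l} already in.
A2 = all vertices. Fixed point.
j enters the attractor at level 2, so White can force the target in 2 moves from there.

2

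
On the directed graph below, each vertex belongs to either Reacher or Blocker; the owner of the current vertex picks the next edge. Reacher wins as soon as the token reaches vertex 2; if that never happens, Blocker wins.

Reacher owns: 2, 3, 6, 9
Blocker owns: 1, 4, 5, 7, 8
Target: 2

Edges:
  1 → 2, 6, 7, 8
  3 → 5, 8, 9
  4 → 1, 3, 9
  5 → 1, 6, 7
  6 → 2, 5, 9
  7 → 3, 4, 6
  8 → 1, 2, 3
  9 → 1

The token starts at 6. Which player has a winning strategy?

Reacher

A0 = {2}
A1: add {6} — 6 (Reacher) has 6→2.
A2 = A1; e.g. 1 (Blocker) can still go to 7. Fixed point.
6 ∈ A1, so Reacher can force the target.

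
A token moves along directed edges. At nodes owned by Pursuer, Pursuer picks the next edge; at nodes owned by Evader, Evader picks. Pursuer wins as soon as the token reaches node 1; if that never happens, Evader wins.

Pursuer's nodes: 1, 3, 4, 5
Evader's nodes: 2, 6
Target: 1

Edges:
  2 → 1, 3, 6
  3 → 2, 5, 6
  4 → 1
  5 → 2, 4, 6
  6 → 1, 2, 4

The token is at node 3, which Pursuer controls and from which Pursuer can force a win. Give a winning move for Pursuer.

A0 = {1}
A1: add {4} — 4 (Pursuer) has 4→1.
A2: add {5} — 5 (Pursuer) has 5→4.
A3: add {3} — 3 (Pursuer) has 3→5.
A4 = A3; e.g. 2 (Evader) can still go to 6. Fixed point.
From 3, successor 5 is in the attractor (rank 2); the other successors 2, 6 are not.

5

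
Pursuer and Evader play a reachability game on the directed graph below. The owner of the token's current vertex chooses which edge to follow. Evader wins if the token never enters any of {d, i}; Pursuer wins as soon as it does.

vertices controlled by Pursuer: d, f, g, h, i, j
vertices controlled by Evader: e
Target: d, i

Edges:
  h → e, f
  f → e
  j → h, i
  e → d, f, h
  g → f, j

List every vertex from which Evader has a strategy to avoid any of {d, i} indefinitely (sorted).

e, f, h

A0 = {d, i}
A1: add {j} — j (Pursuer) has j→i.
A2: add {g} — g (Pursuer) has g→j.
A3 = A2; e.g. e (Evader) can still go to f. Fixed point.
Pursuer's attractor = {d, g, i, j}; Evader avoids the target exactly from the complement.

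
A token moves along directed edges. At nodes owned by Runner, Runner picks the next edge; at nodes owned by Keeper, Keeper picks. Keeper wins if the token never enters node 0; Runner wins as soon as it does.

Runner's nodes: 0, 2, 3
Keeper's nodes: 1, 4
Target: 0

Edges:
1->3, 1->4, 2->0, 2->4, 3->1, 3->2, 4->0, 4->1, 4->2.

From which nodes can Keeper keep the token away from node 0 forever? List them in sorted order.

1, 4

A0 = {0}
A1: add {2} — 2 (Runner) has 2→0.
A2: add {3} — 3 (Runner) has 3→2.
A3 = A2; e.g. 1 (Keeper) can still go to 4. Fixed point.
Runner's attractor = {0, 2, 3}; Keeper avoids the target exactly from the complement.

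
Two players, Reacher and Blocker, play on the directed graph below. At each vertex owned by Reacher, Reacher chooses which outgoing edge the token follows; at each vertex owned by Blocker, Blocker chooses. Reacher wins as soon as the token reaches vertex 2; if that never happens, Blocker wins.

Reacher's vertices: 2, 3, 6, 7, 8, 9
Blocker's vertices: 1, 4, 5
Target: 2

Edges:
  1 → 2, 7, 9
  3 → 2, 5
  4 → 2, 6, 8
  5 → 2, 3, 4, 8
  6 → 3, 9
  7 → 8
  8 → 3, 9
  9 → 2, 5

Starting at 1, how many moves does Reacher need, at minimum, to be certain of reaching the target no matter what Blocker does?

A0 = {2}
A1: add {3, 9} — 3 (Reacher) has 3→2; 9 (Reacher) has 9→2.
A2: add {6, 8} — 6 (Reacher) has 6→3; 8 (Reacher) has 8→3.
A3: add {4, 7} — 4 (Blocker): all of {2, 6, 8} already in; 7 (Reacher) has 7→8.
A4: add {1, 5} — 1 (Blocker): all of {2, 7, 9} already in; 5 (Blocker): all of {2, 3, 4, 8} already in.
A4 = all vertices. Fixed point.
1 enters the attractor at level 4, so Reacher can force the target in 4 moves from there.

4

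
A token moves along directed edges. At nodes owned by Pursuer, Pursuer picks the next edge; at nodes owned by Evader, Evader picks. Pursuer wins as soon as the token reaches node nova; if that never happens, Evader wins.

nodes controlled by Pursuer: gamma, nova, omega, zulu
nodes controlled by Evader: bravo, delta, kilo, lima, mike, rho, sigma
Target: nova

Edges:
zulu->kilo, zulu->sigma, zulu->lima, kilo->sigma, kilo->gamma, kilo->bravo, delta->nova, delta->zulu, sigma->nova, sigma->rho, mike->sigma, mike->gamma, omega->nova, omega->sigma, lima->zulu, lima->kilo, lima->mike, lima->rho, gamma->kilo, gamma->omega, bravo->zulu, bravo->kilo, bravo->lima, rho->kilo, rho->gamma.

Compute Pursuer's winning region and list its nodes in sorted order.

gamma, nova, omega

A0 = {nova}
A1: add {omega} — omega (Pursuer) has omega→nova.
A2: add {gamma} — gamma (Pursuer) has gamma→omega.
A3 = A2; e.g. zulu (Pursuer) has no edge into A2. Fixed point.
Pursuer's winning region = {gamma, nova, omega}.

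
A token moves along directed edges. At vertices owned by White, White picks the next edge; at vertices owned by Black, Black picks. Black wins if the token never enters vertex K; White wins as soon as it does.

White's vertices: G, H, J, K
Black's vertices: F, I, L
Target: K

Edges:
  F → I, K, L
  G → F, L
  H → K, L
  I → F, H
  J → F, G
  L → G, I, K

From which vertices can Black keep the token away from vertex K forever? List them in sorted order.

F, G, I, J, L

A0 = {K}
A1: add {H} — H (White) has H→K.
A2 = A1; e.g. F (Black) can still go to I. Fixed point.
White's attractor = {H, K}; Black avoids the target exactly from the complement.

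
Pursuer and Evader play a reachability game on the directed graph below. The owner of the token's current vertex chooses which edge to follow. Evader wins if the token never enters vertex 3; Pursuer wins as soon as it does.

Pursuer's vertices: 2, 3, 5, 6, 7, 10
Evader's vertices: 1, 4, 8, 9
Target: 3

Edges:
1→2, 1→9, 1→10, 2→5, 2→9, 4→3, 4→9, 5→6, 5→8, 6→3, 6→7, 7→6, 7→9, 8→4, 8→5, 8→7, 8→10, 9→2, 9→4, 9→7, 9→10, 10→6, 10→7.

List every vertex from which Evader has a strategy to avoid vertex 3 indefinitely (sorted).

A0 = {3}
A1: add {6} — 6 (Pursuer) has 6→3.
A2: add {5, 7, 10} — 5 (Pursuer) has 5→6; 7 (Pursuer) has 7→6; 10 (Pursuer) has 10→6.
A3: add {2} — 2 (Pursuer) has 2→5.
A4 = A3; e.g. 1 (Evader) can still go to 9. Fixed point.
Pursuer's attractor = {2, 3, 5, 6, 7, 10}; Evader avoids the target exactly from the complement.

1, 4, 8, 9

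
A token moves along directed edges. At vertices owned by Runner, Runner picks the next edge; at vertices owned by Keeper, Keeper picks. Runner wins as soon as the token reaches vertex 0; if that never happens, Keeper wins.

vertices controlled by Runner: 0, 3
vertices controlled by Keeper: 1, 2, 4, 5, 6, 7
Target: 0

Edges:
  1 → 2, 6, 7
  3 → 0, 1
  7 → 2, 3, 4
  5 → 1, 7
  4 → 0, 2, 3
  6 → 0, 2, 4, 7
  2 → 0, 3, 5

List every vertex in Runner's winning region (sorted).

A0 = {0}
A1: add {3} — 3 (Runner) has 3→0.
A2 = A1; e.g. 1 (Keeper) can still go to 2. Fixed point.
Runner's winning region = {0, 3}.

0, 3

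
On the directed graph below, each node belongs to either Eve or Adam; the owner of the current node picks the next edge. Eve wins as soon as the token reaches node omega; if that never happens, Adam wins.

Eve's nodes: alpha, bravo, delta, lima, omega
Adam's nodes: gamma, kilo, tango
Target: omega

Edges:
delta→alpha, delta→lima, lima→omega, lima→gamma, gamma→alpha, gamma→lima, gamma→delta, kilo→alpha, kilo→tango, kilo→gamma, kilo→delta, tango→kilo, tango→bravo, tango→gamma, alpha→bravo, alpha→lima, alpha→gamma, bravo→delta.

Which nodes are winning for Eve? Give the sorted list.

A0 = {omega}
A1: add {lima} — lima (Eve) has lima→omega.
A2: add {alpha, delta} — alpha (Eve) has alpha→lima; delta (Eve) has delta→lima.
A3: add {bravo, gamma} — bravo (Eve) has bravo→delta; gamma (Adam): all of {alpha, lima, delta} already in.
A4 = A3; e.g. kilo (Adam) can still go to tango. Fixed point.
Eve's winning region = {alpha, bravo, delta, gamma, lima, omega}.

alpha, bravo, delta, gamma, lima, omega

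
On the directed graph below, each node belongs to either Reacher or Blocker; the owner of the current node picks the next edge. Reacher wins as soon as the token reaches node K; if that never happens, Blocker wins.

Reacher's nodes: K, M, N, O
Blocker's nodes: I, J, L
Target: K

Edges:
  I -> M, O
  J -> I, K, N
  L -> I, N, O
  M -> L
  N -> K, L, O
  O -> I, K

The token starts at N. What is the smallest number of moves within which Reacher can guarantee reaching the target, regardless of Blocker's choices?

1

A0 = {K}
A1: add {N, O} — N (Reacher) has N→K; O (Reacher) has O→K.
A2 = A1; e.g. I (Blocker) can still go to M. Fixed point.
N enters the attractor at level 1, so Reacher can force the target in 1 move from there.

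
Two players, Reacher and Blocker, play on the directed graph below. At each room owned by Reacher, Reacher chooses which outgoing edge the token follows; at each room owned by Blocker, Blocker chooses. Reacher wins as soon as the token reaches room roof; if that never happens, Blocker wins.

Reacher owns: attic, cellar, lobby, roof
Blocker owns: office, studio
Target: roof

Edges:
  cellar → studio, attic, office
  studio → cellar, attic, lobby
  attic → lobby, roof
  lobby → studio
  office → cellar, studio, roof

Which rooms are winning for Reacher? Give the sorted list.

attic, cellar, roof

A0 = {roof}
A1: add {attic} — attic (Reacher) has attic→roof.
A2: add {cellar} — cellar (Reacher) has cellar→attic.
A3 = A2; e.g. studio (Blocker) can still go to lobby. Fixed point.
Reacher's winning region = {attic, cellar, roof}.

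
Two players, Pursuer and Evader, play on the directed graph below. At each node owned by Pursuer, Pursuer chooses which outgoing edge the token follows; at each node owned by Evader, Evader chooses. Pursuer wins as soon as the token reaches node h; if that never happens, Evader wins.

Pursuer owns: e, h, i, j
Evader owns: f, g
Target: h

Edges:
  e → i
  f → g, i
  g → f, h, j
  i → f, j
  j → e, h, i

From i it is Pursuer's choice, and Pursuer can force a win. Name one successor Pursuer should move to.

A0 = {h}
A1: add {j} — j (Pursuer) has j→h.
A2: add {i} — i (Pursuer) has i→j.
A3: add {e} — e (Pursuer) has e→i.
A4 = A3; e.g. f (Evader) can still go to g. Fixed point.
From i, successor j is in the attractor (rank 1); the other successor f is not.

j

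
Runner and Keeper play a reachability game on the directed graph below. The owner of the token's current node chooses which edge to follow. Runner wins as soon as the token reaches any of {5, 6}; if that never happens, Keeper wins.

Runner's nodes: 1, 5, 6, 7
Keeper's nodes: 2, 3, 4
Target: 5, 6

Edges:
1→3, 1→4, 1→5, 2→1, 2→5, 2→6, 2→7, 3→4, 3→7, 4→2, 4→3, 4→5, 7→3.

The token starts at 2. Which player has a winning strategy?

Keeper

A0 = {5, 6}
A1: add {1} — 1 (Runner) has 1→5.
A2 = A1; e.g. 2 (Keeper) can still go to 7. Fixed point.
2 never enters the attractor, so Keeper can avoid the target forever.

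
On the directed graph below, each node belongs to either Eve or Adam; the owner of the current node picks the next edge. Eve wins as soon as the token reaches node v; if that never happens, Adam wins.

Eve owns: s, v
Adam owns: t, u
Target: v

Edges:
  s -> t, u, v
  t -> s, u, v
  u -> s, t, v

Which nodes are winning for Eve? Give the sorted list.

A0 = {v}
A1: add {s} — s (Eve) has s→v.
A2 = A1; e.g. t (Adam) can still go to u. Fixed point.
Eve's winning region = {s, v}.

s, v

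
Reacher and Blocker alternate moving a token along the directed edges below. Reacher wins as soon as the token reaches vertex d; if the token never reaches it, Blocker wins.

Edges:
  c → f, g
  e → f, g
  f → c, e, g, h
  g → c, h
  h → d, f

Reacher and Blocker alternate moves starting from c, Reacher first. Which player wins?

Blocker

Track states (vertex, player-to-move).
A0 = {(d,Reacher), (d,Blocker)}
A1: add {(h,Reacher)}.
A2 = A1; e.g. (c,Reacher) stays out. (c,Reacher) never enters ⇒ Blocker avoids the target.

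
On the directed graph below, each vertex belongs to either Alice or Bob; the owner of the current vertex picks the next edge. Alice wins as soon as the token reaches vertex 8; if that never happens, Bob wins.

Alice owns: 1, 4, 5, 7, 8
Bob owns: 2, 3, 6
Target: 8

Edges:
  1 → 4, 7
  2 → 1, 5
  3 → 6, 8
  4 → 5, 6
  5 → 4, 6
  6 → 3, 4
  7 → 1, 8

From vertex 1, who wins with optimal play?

Alice

A0 = {8}
A1: add {7} — 7 (Alice) has 7→8.
A2: add {1} — 1 (Alice) has 1→7.
A3 = A2; e.g. 2 (Bob) can still go to 5. Fixed point.
1 ∈ A2, so Alice can force the target.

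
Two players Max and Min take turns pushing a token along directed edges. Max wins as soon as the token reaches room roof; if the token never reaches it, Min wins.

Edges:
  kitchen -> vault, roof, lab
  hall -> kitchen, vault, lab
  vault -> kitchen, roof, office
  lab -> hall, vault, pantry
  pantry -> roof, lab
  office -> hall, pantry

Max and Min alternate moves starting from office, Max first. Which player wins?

Track states (vertex, player-to-move).
A0 = {(roof,Max), (roof,Min)}
A1: add {(kitchen,Max), (vault,Max), (pantry,Max)}.
A2 = A1; e.g. (kitchen,Min) stays out. (office,Max) never enters ⇒ Min avoids the target.

Min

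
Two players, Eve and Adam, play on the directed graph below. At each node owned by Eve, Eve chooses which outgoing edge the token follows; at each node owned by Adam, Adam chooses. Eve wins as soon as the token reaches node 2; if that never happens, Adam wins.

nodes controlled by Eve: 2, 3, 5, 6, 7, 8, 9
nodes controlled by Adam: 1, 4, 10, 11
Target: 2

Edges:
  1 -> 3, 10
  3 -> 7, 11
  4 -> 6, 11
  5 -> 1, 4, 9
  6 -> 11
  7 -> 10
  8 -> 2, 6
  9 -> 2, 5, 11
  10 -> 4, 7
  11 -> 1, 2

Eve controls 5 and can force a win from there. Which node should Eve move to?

9

A0 = {2}
A1: add {8, 9} — 8 (Eve) has 8→2; 9 (Eve) has 9→2.
A2: add {5} — 5 (Eve) has 5→9.
A3 = A2; e.g. 1 (Adam) can still go to 3. Fixed point.
From 5, successor 9 is in the attractor (rank 1); the other successors 1, 4 are not.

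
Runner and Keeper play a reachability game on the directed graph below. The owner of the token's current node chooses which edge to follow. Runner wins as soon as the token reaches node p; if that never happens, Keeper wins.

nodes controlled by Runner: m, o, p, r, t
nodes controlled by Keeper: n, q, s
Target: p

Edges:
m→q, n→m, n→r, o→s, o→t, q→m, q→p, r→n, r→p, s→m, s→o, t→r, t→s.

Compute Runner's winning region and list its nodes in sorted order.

o, p, r, t

A0 = {p}
A1: add {r} — r (Runner) has r→p.
A2: add {t} — t (Runner) has t→r.
A3: add {o} — o (Runner) has o→t.
A4 = A3; e.g. m (Runner) has no edge into A3. Fixed point.
Runner's winning region = {o, p, r, t}.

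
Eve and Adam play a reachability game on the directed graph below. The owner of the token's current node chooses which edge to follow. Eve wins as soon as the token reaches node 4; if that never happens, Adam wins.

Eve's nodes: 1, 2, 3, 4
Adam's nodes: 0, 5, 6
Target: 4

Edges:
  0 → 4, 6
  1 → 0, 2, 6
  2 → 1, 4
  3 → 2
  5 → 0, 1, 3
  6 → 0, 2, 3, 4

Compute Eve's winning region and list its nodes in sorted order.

1, 2, 3, 4

A0 = {4}
A1: add {2} — 2 (Eve) has 2→4.
A2: add {1, 3} — 1 (Eve) has 1→2; 3 (Eve) has 3→2.
A3 = A2; e.g. 0 (Adam) can still go to 6. Fixed point.
Eve's winning region = {1, 2, 3, 4}.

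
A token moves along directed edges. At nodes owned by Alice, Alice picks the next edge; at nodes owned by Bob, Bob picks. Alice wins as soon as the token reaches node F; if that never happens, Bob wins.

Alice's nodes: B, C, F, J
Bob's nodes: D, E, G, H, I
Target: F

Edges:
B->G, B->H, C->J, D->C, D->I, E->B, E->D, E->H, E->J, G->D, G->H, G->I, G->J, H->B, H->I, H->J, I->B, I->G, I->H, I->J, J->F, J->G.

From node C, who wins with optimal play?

Alice

A0 = {F}
A1: add {J} — J (Alice) has J→F.
A2: add {C} — C (Alice) has C→J.
A3 = A2; e.g. B (Alice) has no edge into A2. Fixed point.
C ∈ A2, so Alice can force the target.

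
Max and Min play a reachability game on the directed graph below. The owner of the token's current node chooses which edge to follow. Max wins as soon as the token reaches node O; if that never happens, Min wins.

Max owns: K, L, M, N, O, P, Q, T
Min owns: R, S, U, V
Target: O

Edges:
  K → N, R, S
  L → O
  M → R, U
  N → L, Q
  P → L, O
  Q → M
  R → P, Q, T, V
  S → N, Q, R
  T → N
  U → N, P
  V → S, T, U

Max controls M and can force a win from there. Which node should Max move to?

A0 = {O}
A1: add {L, P} — L (Max) has L→O; P (Max) has P→O.
A2: add {N} — N (Max) has N→L.
A3: add {K, T, U} — K (Max) has K→N; T (Max) has T→N; U (Min): all of {N, P} already in.
A4: add {M} — M (Max) has M→U.
A5: add {Q} — Q (Max) has Q→M.
A6 = A5; e.g. R (Min) can still go to V. Fixed point.
From M, successor U is in the attractor (rank 3); the other successor R is not.

U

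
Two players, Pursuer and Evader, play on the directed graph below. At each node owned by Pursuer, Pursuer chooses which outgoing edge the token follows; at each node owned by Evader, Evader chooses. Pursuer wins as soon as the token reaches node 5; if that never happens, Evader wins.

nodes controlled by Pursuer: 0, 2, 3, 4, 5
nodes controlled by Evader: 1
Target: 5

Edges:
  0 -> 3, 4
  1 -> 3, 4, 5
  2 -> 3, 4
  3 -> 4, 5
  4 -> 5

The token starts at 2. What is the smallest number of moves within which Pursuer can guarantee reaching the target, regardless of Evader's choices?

A0 = {5}
A1: add {3, 4} — 3 (Pursuer) has 3→5; 4 (Pursuer) has 4→5.
A2: add {0, 1, 2} — 0 (Pursuer) has 0→3; 1 (Evader): all of {3, 4, 5} already in; 2 (Pursuer) has 2→3.
A2 = all vertices. Fixed point.
2 enters the attractor at level 2, so Pursuer can force the target in 2 moves from there.

2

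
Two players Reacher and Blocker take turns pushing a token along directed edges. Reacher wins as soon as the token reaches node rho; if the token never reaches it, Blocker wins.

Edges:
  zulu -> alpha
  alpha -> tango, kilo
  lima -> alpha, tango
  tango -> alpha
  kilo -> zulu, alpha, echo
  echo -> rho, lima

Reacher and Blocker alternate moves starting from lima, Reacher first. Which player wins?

Blocker

Track states (vertex, player-to-move).
A0 = {(rho,Reacher), (rho,Blocker)}
A1: add {(echo,Reacher)}.
A2 = A1; e.g. (zulu,Reacher) stays out. (lima,Reacher) never enters ⇒ Blocker avoids the target.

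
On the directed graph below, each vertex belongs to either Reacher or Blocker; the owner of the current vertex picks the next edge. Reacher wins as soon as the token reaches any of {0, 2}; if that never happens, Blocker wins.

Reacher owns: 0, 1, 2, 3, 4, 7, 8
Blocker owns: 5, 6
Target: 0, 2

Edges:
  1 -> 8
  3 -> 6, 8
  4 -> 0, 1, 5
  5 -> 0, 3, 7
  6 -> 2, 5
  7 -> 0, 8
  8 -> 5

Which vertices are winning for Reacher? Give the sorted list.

A0 = {0, 2}
A1: add {4, 7} — 4 (Reacher) has 4→0; 7 (Reacher) has 7→0.
A2 = A1; e.g. 1 (Reacher) has no edge into A1. Fixed point.
Reacher's winning region = {0, 2, 4, 7}.

0, 2, 4, 7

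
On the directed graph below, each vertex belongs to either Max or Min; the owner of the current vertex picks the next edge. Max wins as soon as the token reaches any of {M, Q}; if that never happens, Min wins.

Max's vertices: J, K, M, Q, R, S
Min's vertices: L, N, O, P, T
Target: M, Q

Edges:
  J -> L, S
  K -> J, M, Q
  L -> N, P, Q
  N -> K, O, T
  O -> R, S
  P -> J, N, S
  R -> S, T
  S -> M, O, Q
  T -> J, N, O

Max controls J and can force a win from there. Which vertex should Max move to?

S

A0 = {M, Q}
A1: add {K, S} — K (Max) has K→M; S (Max) has S→M.
A2: add {J, R} — J (Max) has J→S; R (Max) has R→S.
A3: add {O} — O (Min): all of {R, S} already in.
A4 = A3; e.g. L (Min) can still go to N. Fixed point.
From J, successor S is in the attractor (rank 1); the other successor L is not.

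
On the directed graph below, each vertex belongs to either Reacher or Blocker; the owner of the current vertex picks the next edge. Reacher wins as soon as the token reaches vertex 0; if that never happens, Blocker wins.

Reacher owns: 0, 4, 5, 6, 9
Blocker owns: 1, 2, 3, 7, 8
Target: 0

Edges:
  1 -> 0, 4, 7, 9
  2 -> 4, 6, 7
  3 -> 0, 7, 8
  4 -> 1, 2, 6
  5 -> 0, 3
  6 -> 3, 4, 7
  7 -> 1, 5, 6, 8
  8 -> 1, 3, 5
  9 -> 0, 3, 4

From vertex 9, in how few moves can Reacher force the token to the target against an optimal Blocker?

1

A0 = {0}
A1: add {5, 9} — 5 (Reacher) has 5→0; 9 (Reacher) has 9→0.
A2 = A1; e.g. 1 (Blocker) can still go to 4. Fixed point.
9 enters the attractor at level 1, so Reacher can force the target in 1 move from there.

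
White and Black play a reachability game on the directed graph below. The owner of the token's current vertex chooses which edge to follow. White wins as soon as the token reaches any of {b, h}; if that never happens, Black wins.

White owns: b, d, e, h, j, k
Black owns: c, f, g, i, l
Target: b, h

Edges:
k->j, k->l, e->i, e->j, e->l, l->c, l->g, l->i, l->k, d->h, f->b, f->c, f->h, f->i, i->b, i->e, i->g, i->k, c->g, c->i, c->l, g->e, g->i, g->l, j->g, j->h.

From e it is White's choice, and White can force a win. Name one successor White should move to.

j

A0 = {b, h}
A1: add {d, j} — d (White) has d→h; j (White) has j→h.
A2: add {e, k} — e (White) has e→j; k (White) has k→j.
A3 = A2; e.g. c (Black) can still go to g. Fixed point.
From e, successor j is in the attractor (rank 1); the other successors i, l are not.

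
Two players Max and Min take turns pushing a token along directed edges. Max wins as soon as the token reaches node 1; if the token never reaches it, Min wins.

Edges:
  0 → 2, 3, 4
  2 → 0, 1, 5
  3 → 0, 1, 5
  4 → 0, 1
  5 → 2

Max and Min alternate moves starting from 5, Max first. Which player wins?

Track states (vertex, player-to-move).
A0 = {(1,Max), (1,Min)}
A1: add {(2,Max), (3,Max), (4,Max)}.
A2: add {(0,Min), (5,Min)}.
A3 = A2; e.g. (0,Max) stays out. (5,Max) never enters ⇒ Min avoids the target.

Min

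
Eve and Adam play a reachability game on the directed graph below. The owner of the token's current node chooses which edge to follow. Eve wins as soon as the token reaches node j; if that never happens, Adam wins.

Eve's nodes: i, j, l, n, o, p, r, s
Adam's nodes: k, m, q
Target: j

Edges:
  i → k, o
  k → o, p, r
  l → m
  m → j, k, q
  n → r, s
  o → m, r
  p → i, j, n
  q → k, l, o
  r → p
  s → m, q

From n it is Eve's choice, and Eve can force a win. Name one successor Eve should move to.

r

A0 = {j}
A1: add {p} — p (Eve) has p→j.
A2: add {r} — r (Eve) has r→p.
A3: add {n, o} — n (Eve) has n→r; o (Eve) has o→r.
A4: add {i, k} — i (Eve) has i→o; k (Adam): all of {o, p, r} already in.
A5 = A4; e.g. l (Eve) has no edge into A4. Fixed point.
From n, successor r is in the attractor (rank 2); the other successor s is not.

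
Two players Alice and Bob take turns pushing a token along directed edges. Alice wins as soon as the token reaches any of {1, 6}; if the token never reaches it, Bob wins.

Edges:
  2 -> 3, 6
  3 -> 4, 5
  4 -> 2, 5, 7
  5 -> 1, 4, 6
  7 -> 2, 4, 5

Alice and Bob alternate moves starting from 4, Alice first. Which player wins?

Track states (vertex, player-to-move).
A0 = {(1,Alice), (1,Bob), (6,Alice), (6,Bob)}
A1: add {(2,Alice), (5,Alice)}.
A2 = A1; e.g. (2,Bob) stays out. (4,Alice) never enters ⇒ Bob avoids the target.

Bob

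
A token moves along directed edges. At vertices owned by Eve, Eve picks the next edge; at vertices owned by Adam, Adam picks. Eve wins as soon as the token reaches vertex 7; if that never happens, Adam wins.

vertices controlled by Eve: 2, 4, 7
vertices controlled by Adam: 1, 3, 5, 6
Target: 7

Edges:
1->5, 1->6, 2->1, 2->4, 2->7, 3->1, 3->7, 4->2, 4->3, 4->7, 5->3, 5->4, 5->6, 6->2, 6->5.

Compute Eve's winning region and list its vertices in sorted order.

A0 = {7}
A1: add {2, 4} — 2 (Eve) has 2→7; 4 (Eve) has 4→7.
A2 = A1; e.g. 1 (Adam) can still go to 5. Fixed point.
Eve's winning region = {2, 4, 7}.

2, 4, 7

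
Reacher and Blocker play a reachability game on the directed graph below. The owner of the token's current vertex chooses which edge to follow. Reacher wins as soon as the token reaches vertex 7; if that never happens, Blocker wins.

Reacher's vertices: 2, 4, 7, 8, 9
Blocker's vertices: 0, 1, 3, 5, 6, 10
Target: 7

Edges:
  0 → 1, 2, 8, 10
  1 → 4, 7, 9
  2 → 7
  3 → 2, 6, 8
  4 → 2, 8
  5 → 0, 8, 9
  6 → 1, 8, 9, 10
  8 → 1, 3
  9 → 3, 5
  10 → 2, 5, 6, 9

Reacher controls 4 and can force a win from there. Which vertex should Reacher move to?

A0 = {7}
A1: add {2} — 2 (Reacher) has 2→7.
A2: add {4} — 4 (Reacher) has 4→2.
A3 = A2; e.g. 0 (Blocker) can still go to 1. Fixed point.
From 4, successor 2 is in the attractor (rank 1); the other successor 8 is not.

2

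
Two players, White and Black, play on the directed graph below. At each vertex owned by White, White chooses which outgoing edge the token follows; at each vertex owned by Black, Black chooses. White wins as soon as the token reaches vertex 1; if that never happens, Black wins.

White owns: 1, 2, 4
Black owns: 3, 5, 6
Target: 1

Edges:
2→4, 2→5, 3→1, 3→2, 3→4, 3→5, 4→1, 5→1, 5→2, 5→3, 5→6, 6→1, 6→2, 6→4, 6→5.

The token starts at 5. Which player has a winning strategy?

A0 = {1}
A1: add {4} — 4 (White) has 4→1.
A2: add {2} — 2 (White) has 2→4.
A3 = A2; e.g. 3 (Black) can still go to 5. Fixed point.
5 never enters the attractor, so Black can avoid the target forever.

Black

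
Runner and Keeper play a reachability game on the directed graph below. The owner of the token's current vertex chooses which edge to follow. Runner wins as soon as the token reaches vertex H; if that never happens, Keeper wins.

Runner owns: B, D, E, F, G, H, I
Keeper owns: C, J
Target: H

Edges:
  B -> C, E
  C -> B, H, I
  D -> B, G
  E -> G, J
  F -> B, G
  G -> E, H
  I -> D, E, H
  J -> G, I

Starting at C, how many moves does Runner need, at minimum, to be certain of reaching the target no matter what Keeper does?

A0 = {H}
A1: add {G, I} — G (Runner) has G→H; I (Runner) has I→H.
A2: add {D, E, F, J} — D (Runner) has D→G; E (Runner) has E→G; F (Runner) has F→G; J (Keeper): all of {G, I} already in.
A3: add {B} — B (Runner) has B→E.
A4: add {C} — C (Keeper): all of {B, H, I} already in.
A4 = all vertices. Fixed point.
C enters the attractor at level 4, so Runner can force the target in 4 moves from there.

4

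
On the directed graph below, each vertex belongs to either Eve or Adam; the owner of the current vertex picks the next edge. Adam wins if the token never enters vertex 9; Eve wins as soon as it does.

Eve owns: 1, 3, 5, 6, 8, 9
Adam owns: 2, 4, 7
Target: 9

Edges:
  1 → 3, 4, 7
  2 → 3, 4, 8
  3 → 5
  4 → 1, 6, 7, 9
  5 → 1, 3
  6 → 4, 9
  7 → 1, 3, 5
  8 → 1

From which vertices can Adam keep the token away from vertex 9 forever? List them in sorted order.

A0 = {9}
A1: add {6} — 6 (Eve) has 6→9.
A2 = A1; e.g. 1 (Eve) has no edge into A1. Fixed point.
Eve's attractor = {6, 9}; Adam avoids the target exactly from the complement.

1, 2, 3, 4, 5, 7, 8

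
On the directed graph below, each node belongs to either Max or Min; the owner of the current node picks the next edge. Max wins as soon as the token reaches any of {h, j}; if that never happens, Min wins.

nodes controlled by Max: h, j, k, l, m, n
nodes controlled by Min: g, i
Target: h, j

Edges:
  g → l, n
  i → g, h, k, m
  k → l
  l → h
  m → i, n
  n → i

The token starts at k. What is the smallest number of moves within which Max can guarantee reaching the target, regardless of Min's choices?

2

A0 = {h, j}
A1: add {l} — l (Max) has l→h.
A2: add {k} — k (Max) has k→l.
A3 = A2; e.g. g (Min) can still go to n. Fixed point.
k enters the attractor at level 2, so Max can force the target in 2 moves from there.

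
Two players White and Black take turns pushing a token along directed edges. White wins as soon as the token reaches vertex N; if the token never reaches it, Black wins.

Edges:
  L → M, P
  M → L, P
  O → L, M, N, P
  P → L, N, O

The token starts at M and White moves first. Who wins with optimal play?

Black

Track states (vertex, player-to-move).
A0 = {(N,White), (N,Black)}
A1: add {(O,White), (P,White)}.
A2 = A1; e.g. (L,White) stays out. (M,White) never enters ⇒ Black avoids the target.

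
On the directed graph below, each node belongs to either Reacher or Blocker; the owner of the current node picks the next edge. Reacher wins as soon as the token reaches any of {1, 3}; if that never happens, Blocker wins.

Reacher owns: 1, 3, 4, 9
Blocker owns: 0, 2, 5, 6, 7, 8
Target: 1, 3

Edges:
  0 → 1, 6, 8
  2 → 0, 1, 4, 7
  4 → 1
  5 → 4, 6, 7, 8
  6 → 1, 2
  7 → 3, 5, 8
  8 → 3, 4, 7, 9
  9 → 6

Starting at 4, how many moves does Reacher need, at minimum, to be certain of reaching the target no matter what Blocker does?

1

A0 = {1, 3}
A1: add {4} — 4 (Reacher) has 4→1.
A2 = A1; e.g. 0 (Blocker) can still go to 6. Fixed point.
4 enters the attractor at level 1, so Reacher can force the target in 1 move from there.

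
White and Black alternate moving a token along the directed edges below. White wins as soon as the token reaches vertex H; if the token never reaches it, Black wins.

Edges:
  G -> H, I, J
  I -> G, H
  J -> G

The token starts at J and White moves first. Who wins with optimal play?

Black

Track states (vertex, player-to-move).
A0 = {(H,White), (H,Black)}
A1: add {(G,White), (I,White)}.
A2: add {(I,Black), (J,Black)}.
A3 = A2; e.g. (G,Black) stays out. (J,White) never enters ⇒ Black avoids the target.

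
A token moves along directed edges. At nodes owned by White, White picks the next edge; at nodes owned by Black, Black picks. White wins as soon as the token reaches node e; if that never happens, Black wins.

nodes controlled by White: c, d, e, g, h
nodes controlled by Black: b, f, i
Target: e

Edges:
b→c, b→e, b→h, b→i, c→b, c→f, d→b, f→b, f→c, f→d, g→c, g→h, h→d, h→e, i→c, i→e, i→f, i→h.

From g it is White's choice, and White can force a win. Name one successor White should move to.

h

A0 = {e}
A1: add {h} — h (White) has h→e.
A2: add {g} — g (White) has g→h.
A3 = A2; e.g. b (Black) can still go to c. Fixed point.
From g, successor h is in the attractor (rank 1); the other successor c is not.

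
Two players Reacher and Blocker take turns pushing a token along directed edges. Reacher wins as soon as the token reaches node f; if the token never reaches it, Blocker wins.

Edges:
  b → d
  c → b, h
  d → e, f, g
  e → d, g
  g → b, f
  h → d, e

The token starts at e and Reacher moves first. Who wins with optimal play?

Blocker

Track states (vertex, player-to-move).
A0 = {(f,Reacher), (f,Blocker)}
A1: add {(d,Reacher), (g,Reacher)}.
A2: add {(b,Blocker), (e,Blocker)}.
A3: add {(c,Reacher), (h,Reacher)}.
A4 = A3; e.g. (b,Reacher) stays out. (e,Reacher) never enters ⇒ Blocker avoids the target.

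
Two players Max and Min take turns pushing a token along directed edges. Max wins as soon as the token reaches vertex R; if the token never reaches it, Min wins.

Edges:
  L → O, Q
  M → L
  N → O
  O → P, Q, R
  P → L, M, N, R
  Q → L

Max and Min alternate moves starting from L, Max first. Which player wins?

Track states (vertex, player-to-move).
A0 = {(R,Max), (R,Min)}
A1: add {(O,Max), (P,Max)}.
A2: add {(N,Min)}.
A3 = A2; e.g. (L,Max) stays out. (L,Max) never enters ⇒ Min avoids the target.

Min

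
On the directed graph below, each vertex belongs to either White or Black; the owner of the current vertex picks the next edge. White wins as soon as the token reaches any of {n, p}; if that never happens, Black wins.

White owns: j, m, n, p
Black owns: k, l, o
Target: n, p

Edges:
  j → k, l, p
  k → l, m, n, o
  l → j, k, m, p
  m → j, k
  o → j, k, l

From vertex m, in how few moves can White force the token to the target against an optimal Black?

A0 = {n, p}
A1: add {j} — j (White) has j→p.
A2: add {m} — m (White) has m→j.
A3 = A2; e.g. k (Black) can still go to l. Fixed point.
m enters the attractor at level 2, so White can force the target in 2 moves from there.

2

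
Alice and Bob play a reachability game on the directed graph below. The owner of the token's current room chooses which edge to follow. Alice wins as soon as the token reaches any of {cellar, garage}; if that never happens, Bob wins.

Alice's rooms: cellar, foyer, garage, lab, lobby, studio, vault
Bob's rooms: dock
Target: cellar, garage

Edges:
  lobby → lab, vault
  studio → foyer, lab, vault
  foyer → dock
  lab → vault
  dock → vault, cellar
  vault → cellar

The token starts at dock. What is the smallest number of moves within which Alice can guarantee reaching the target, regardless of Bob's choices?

A0 = {cellar, garage}
A1: add {vault} — vault (Alice) has vault→cellar.
A2: add {dock, lab, lobby, studio} — lobby (Alice) has lobby→vault; studio (Alice) has studio→vault; lab (Alice) has lab→vault; dock (Bob): all of {vault, cellar} already in.
dock enters the attractor at level 2, so Alice can force the target in 2 moves from there.

2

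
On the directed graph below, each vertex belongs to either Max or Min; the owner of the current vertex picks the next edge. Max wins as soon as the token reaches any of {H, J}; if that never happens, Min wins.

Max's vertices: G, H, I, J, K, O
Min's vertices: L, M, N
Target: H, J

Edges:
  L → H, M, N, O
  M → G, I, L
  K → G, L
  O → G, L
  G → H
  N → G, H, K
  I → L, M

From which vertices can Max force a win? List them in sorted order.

G, H, J, K, N, O

A0 = {H, J}
A1: add {G} — G (Max) has G→H.
A2: add {K, O} — K (Max) has K→G; O (Max) has O→G.
A3: add {N} — N (Min): all of {G, H, K} already in.
A4 = A3; e.g. I (Max) has no edge into A3. Fixed point.
Max's winning region = {G, H, J, K, N, O}.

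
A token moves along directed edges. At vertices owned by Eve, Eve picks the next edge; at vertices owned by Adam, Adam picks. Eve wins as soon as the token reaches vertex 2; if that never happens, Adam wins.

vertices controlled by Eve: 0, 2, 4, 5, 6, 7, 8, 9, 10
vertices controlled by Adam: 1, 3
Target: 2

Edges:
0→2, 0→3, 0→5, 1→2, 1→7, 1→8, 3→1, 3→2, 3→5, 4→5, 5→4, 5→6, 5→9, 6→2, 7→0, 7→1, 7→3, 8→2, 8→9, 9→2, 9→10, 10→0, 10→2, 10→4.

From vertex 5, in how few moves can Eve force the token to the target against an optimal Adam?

2

A0 = {2}
A1: add {0, 6, 8, 9, 10} — 0 (Eve) has 0→2; 6 (Eve) has 6→2; 8 (Eve) has 8→2; 9 (Eve) has 9→2; 10 (Eve) has 10→2.
A2: add {5, 7} — 5 (Eve) has 5→6; 7 (Eve) has 7→0.
5 enters the attractor at level 2, so Eve can force the target in 2 moves from there.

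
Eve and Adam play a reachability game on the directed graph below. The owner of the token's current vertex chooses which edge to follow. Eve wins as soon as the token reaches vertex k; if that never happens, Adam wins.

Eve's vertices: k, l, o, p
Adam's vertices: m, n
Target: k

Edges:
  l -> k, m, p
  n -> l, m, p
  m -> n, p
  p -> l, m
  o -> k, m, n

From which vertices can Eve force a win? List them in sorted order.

k, l, o, p

A0 = {k}
A1: add {l, o} — l (Eve) has l→k; o (Eve) has o→k.
A2: add {p} — p (Eve) has p→l.
A3 = A2; e.g. m (Adam) can still go to n. Fixed point.
Eve's winning region = {k, l, o, p}.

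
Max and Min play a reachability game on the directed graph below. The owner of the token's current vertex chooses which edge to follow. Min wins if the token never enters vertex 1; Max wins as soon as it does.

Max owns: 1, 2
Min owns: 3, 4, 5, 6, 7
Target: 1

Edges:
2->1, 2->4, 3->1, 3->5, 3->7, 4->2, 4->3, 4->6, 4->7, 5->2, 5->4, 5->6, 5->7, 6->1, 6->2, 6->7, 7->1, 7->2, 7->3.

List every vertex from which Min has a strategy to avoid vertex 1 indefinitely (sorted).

A0 = {1}
A1: add {2} — 2 (Max) has 2→1.
A2 = A1; e.g. 3 (Min) can still go to 5. Fixed point.
Max's attractor = {1, 2}; Min avoids the target exactly from the complement.

3, 4, 5, 6, 7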